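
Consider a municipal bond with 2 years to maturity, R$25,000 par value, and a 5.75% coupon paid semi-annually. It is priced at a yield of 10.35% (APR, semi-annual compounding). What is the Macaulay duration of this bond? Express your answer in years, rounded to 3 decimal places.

Periodic yield y = 0.05175. Discount each cash flow and weight by its period:
  t   CF        PV=CF/(1+0.05175)^t    t·PV
  1       718.75       683.3848       683.3848
  2       718.75       649.7598     1,299.5195
  3       718.75       617.7892     1,853.3675
  4    25,718.75    21,018.4059    84,073.6235
  Σ                 22,969.3397    87,909.8954
Price P = Σ PV = 22,969.3397.
Macaulay duration = Σ(t·PV) / P = 87,909.8954 / 22,969.3397 = 3.82727 half-year periods.
In years: 3.82727 / 2 = 1.91364 years.

1.914 years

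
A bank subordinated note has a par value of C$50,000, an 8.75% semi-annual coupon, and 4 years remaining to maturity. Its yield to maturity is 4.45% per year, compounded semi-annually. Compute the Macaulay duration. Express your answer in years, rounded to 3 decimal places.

3.504 years

Periodic yield y = 0.02225. Discount each cash flow and weight by its period:
  t   CF        PV=CF/(1+0.02225)^t    t·PV
  1     2,187.50     2,139.8875     2,139.8875
  2     2,187.50     2,093.3113     4,186.6227
  3     2,187.50     2,047.7489     6,143.2467
  4     2,187.50     2,003.1782     8,012.7128
  5     2,187.50     1,959.5776     9,797.8880
  6     2,187.50     1,916.9260    11,501.5560
  7     2,187.50     1,875.2027    13,126.4191
  8    52,187.50    43,763.2472   350,105.9777
  Σ                 57,799.0795   405,014.3105
Price P = Σ PV = 57,799.0795.
Macaulay duration = Σ(t·PV) / P = 405,014.3105 / 57,799.0795 = 7.00728 half-year periods.
In years: 7.00728 / 2 = 3.50364 years.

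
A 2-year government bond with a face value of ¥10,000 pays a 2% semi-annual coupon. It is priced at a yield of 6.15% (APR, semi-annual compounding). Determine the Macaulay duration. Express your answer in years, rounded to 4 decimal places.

Periodic yield y = 0.03075. Discount each cash flow and weight by its period:
  t   CF        PV=CF/(1+0.03075)^t    t·PV
  1       100.00        97.0167        97.0167
  2       100.00        94.1225       188.2449
  3       100.00        91.3145       273.9436
  4    10,100.00     8,947.6296    35,790.5186
  Σ                  9,230.0834    36,349.7239
Price P = Σ PV = 9,230.0834.
Macaulay duration = Σ(t·PV) / P = 36,349.7239 / 9,230.0834 = 3.93818 half-year periods.
In years: 3.93818 / 2 = 1.96909 years.

1.9691 years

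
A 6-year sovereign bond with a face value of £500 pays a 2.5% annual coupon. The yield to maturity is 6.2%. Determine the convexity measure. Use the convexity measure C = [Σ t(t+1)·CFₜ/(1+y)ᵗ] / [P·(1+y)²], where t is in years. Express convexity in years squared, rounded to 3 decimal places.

33.970

With y = 0.062:
  t   CF        PV=CF/(1+0.062)^t    t·PV        t(t+1)·PV
  1        12.50        11.7702        11.7702          23.5405
  2        12.50        11.0831        22.1662          66.4986
  3        12.50        10.4361        31.3082         125.2327
  4        12.50         9.8268        39.3072         196.5359
  5        12.50         9.2531        46.2655         277.5931
  6       512.50       357.2291     2,143.3743      15,003.6201
  Σ                    409.5983     2,294.1916      15,693.0209
P = 409.5983.
Convexity = Σ t(t+1)·PV / [P·(1+y)²] = 15,693.0209 / (409.5983 × 1.127844) = 33.97030.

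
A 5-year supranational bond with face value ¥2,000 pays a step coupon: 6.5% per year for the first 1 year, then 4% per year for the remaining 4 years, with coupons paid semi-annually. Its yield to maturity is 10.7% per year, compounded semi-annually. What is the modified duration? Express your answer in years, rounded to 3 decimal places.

4.163 years

Periodic yield y = 0.0535. First find Macaulay duration:
  t   CF        PV=CF/(1+0.0535)^t    t·PV
  1        65.00        61.6991        61.6991
  2        65.00        58.5658       117.1317
  3        40.00        34.2103       102.6308
  4        40.00        32.4730       129.8918
  5        40.00        30.8239       154.1194
  6        40.00        29.2585       175.5513
  7        40.00        27.7727       194.4089
  8        40.00        26.3623       210.8986
  9        40.00        25.0236       225.2121
  10    2,040.00     1,211.3922    12,113.9219
  Σ                  1,537.5813    13,485.4655
P = 1,537.5813; Macaulay duration = 13,485.4655 / 1,537.5813 = 8.77057 half-year periods = 4.38529 years.
Modified duration = D_Mac / (1 + y) = 4.38529 / 1.0535 = 4.16259 years.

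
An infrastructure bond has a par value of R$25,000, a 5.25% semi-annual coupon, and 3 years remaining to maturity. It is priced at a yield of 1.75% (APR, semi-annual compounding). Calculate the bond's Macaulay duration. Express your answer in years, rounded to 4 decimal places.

2.8249 years

Periodic yield y = 0.00875. Discount each cash flow and weight by its period:
  t   CF        PV=CF/(1+0.00875)^t    t·PV
  1       656.25       650.5576       650.5576
  2       656.25       644.9146     1,289.8292
  3       656.25       639.3206     1,917.9617
  4       656.25       633.7750     2,535.1001
  5       656.25       628.2776     3,141.3880
  6    25,656.25    24,349.6034   146,097.6206
  Σ                 27,546.4489   155,632.4572
Price P = Σ PV = 27,546.4489.
Macaulay duration = Σ(t·PV) / P = 155,632.4572 / 27,546.4489 = 5.64982 half-year periods.
In years: 5.64982 / 2 = 2.82491 years.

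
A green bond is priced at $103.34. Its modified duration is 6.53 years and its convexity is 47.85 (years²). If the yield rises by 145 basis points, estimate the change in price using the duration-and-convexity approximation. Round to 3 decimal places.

-$9.265

Duration effect: -D_mod·Δy = -6.53 × (+0.0145) = -0.094685
Convexity effect: ½·C·(Δy)² = 0.5 × 47.85 × (0.0145)² = +0.00503023125
ΔP/P ≈ -0.094685 + 0.00503023125 = -0.08965476875
ΔP ≈ 103.34 × (-0.08965476875) = -9.264923802625.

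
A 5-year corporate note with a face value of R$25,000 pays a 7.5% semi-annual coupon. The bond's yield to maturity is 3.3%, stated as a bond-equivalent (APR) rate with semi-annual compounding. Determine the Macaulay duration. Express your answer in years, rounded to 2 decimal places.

Periodic yield y = 0.0165. Discount each cash flow and weight by its period:
  t   CF        PV=CF/(1+0.0165)^t    t·PV
  1       937.50       922.2823       922.2823
  2       937.50       907.3117     1,814.6234
  3       937.50       892.5841     2,677.7522
  4       937.50       878.0955     3,512.3819
  5       937.50       863.8421     4,319.2105
  6       937.50       849.8201     5,098.9204
  7       937.50       836.0256     5,852.1795
  8       937.50       822.4551     6,579.6410
  9       937.50       809.1049     7,281.9441
  10   25,937.50    22,021.8746   220,218.7455
  Σ                 29,803.3960   258,277.6807
Price P = Σ PV = 29,803.3960.
Macaulay duration = Σ(t·PV) / P = 258,277.6807 / 29,803.3960 = 8.66605 half-year periods.
In years: 8.66605 / 2 = 4.33302 years.

4.33 years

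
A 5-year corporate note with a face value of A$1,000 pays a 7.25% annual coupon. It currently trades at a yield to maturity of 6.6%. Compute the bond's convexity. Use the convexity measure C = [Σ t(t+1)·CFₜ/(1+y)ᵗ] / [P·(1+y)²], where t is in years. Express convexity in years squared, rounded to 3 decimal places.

22.052

With y = 0.066:
  t   CF        PV=CF/(1+0.066)^t    t·PV        t(t+1)·PV
  1        72.50        68.0113        68.0113         136.0225
  2        72.50        63.8004       127.6009         382.8026
  3        72.50        59.8503       179.5509         718.2037
  4        72.50        56.1448       224.5790       1,122.8951
  5     1,072.50       779.1324     3,895.6621      23,373.9727
  Σ                  1,026.9392     4,495.4042      25,733.8966
P = 1,026.9392.
Convexity = Σ t(t+1)·PV / [P·(1+y)²] = 25,733.8966 / (1,026.9392 × 1.136356) = 22.05192.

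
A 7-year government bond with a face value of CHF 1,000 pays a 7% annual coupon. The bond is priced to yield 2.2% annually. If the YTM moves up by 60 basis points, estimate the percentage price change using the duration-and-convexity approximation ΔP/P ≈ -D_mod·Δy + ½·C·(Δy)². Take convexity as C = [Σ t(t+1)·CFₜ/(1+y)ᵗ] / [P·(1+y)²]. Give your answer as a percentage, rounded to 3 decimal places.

-3.410%

With y = 0.022:
  t   CF        PV=CF/(1+0.022)^t    t·PV        t(t+1)·PV
  1        70.00        68.4932        68.4932         136.9863
  2        70.00        67.0187       134.0375         402.1124
  3        70.00        65.5761       196.7282         786.9128
  4        70.00        64.1644       256.6578       1,283.2889
  5        70.00        62.7832       313.9161       1,883.4965
  6        70.00        61.4317       368.5903       2,580.1322
  7     1,070.00       918.8138     6,431.6966      51,453.5725
  Σ                  1,308.2811     7,770.1196      58,526.5017
P = 1,308.2811; D_Mac = 5.93918 yrs; D_mod = 5.81133 yrs; C = 42.83016.
Duration effect: -5.81133 × (+0.006) = -0.034868
Convexity effect: 0.5 × 42.83016 × (0.006)² = +0.0007709
ΔP/P ≈ -0.034868 + 0.0007709 = -0.034097 = -3.4097%.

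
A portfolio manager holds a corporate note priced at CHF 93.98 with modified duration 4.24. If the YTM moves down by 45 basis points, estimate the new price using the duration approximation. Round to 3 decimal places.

Duration approximation: ΔP/P ≈ -D_mod · Δy = -4.24 × (-0.0045) = +0.019080.
New price ≈ 93.98 × (1 + 0.019080) = 95.7731384.

CHF 95.773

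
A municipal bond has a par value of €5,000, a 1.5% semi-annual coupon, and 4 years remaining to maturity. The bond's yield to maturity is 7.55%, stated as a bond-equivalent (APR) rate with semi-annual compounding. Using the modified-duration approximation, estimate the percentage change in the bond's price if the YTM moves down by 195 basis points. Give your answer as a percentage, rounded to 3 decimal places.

+7.294%

Periodic yield y = 0.03775. Modified duration first:
  t   CF        PV=CF/(1+0.03775)^t    t·PV
  1        37.50        36.1359        36.1359
  2        37.50        34.8214        69.6427
  3        37.50        33.5547       100.6640
  4        37.50        32.3341       129.3363
  5        37.50        31.1579       155.7893
  6        37.50        30.0244       180.1466
  7        37.50        28.9322       202.5257
  8     5,037.50     3,745.1837    29,961.4695
  Σ                  3,972.1442    30,835.7099
P = 3,972.1442; D_Mac = 7.76299 half-year periods = 3.88149 yrs; D_mod = 3.88149/(1+0.03775) = 3.74030 yrs.
ΔP/P ≈ -D_mod · Δy = -3.74030 × (-0.0195) = +0.072936 = +7.2936%.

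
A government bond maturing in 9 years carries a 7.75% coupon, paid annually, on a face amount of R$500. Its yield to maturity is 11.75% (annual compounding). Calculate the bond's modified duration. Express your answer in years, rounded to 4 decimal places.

5.8061 years

Periodic yield y = 0.1175. First find Macaulay duration:
  t   CF        PV=CF/(1+0.1175)^t    t·PV
  1        38.75        34.6756        34.6756
  2        38.75        31.0296        62.0593
  3        38.75        27.7670        83.3010
  4        38.75        24.8474        99.3897
  5        38.75        22.2348       111.1742
  6        38.75        19.8970       119.3817
  7        38.75        17.8049       124.6341
  8        38.75        15.9328       127.4622
  9       538.75       198.2255     1,784.0294
  Σ                    392.4146     2,546.1073
P = 392.4146; Macaulay duration = 2,546.1073 / 392.4146 = 6.48831 years.
Modified duration = D_Mac / (1 + y) = 6.48831 / 1.1175 = 5.80609 years.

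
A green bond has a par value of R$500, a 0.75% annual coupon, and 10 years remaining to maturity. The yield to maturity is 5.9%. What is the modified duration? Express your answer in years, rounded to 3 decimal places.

9.022 years

Periodic yield y = 0.059. First find Macaulay duration:
  t   CF        PV=CF/(1+0.059)^t    t·PV
  1         3.75         3.5411         3.5411
  2         3.75         3.3438         6.6876
  3         3.75         3.1575         9.4725
  4         3.75         2.9816        11.9263
  5         3.75         2.8155        14.0774
  6         3.75         2.6586        15.9517
  7         3.75         2.5105        17.5735
  8         3.75         2.3706        18.9650
  9         3.75         2.2386        20.1470
  10      503.75       283.9589     2,839.5888
  Σ                    309.5766     2,957.9309
P = 309.5766; Macaulay duration = 2,957.9309 / 309.5766 = 9.55476 years.
Modified duration = D_Mac / (1 + y) = 9.55476 / 1.059 = 9.02244 years.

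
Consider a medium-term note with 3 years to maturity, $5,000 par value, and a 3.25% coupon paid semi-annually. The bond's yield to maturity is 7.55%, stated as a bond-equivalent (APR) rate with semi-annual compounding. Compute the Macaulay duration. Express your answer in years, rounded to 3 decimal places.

2.874 years

Periodic yield y = 0.03775. Discount each cash flow and weight by its period:
  t   CF        PV=CF/(1+0.03775)^t    t·PV
  1        81.25        78.2944        78.2944
  2        81.25        75.4463       150.8926
  3        81.25        72.7018       218.1054
  4        81.25        70.0571       280.2286
  5        81.25        67.5087       337.5434
  6     5,081.25     4,068.3107    24,409.8641
  Σ                  4,432.3190    25,474.9284
Price P = Σ PV = 4,432.3190.
Macaulay duration = Σ(t·PV) / P = 25,474.9284 / 4,432.3190 = 5.74754 half-year periods.
In years: 5.74754 / 2 = 2.87377 years.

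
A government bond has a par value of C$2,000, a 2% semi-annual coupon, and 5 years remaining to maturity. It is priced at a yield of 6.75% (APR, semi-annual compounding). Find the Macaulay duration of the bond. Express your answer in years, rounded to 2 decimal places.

4.75 years

Periodic yield y = 0.03375. Discount each cash flow and weight by its period:
  t   CF        PV=CF/(1+0.03375)^t    t·PV
  1        20.00        19.3470        19.3470
  2        20.00        18.7154        37.4308
  3        20.00        18.1044        54.3131
  4        20.00        17.5133        70.0532
  5        20.00        16.9415        84.7076
  6        20.00        16.3884        98.3305
  7        20.00        15.8534       110.9735
  8        20.00        15.3358       122.6862
  9        20.00        14.8351       133.5158
  10    2,020.00     1,449.4263    14,494.2632
  Σ                  1,602.4606    15,225.6210
Price P = Σ PV = 1,602.4606.
Macaulay duration = Σ(t·PV) / P = 15,225.6210 / 1,602.4606 = 9.50140 half-year periods.
In years: 9.50140 / 2 = 4.75070 years.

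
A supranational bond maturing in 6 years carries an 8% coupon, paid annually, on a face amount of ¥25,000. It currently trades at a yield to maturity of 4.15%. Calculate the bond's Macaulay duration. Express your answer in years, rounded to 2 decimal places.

Periodic yield y = 0.0415. Discount each cash flow and weight by its year:
  t   CF        PV=CF/(1+0.0415)^t    t·PV
  1     2,000.00     1,920.3072     1,920.3072
  2     2,000.00     1,843.7900     3,687.5799
  3     2,000.00     1,770.3216     5,310.9649
  4     2,000.00     1,699.7807     6,799.1229
  5     2,000.00     1,632.0506     8,160.2531
  6    27,000.00    21,154.7608   126,928.5646
  Σ                 30,021.0109   152,806.7926
Price P = Σ PV = 30,021.0109.
Macaulay duration = Σ(t·PV) / P = 152,806.7926 / 30,021.0109 = 5.08999 years.

5.09 years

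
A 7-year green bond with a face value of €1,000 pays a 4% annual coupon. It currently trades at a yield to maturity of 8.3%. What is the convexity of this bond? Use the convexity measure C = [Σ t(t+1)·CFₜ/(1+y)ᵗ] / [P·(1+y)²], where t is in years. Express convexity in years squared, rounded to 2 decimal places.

With y = 0.083:
  t   CF        PV=CF/(1+0.083)^t    t·PV        t(t+1)·PV
  1        40.00        36.9344        36.9344          73.8689
  2        40.00        34.1038        68.2076         204.6229
  3        40.00        31.4901        94.4704         377.8817
  4        40.00        29.0768       116.3071         581.5354
  5        40.00        26.8484       134.2418         805.4507
  6        40.00        24.7907       148.7444       1,041.2105
  7     1,040.00       595.1606     4,166.1239      33,328.9913
  Σ                    778.4048     4,765.0297      36,413.5614
P = 778.4048.
Convexity = Σ t(t+1)·PV / [P·(1+y)²] = 36,413.5614 / (778.4048 × 1.172889) = 39.88419.

39.88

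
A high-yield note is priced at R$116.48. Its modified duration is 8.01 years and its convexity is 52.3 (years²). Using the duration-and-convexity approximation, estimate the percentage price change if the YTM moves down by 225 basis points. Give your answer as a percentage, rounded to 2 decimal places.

Duration effect: -D_mod·Δy = -8.01 × (-0.0225) = +0.180225
Convexity effect: ½·C·(Δy)² = 0.5 × 52.3 × (-0.0225)² = +0.0132384375
ΔP/P ≈ +0.180225 + 0.0132384375 = +0.1934634375
= +19.34634375%.

+19.35%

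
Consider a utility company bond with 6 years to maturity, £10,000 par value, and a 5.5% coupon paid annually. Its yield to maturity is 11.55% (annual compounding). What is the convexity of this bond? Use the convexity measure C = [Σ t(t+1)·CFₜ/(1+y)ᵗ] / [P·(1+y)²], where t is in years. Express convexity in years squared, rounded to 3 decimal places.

With y = 0.1155:
  t   CF        PV=CF/(1+0.1155)^t    t·PV        t(t+1)·PV
  1       550.00       493.0524       493.0524         986.1049
  2       550.00       442.0013       884.0026       2,652.0078
  3       550.00       396.2360     1,188.7081       4,754.8324
  4       550.00       355.2094     1,420.8374       7,104.1870
  5       550.00       318.4306     1,592.1531       9,552.9185
  6    10,550.00     5,475.6416    32,853.8494     229,976.9459
  Σ                  7,480.5713    38,432.6030     255,026.9965
P = 7,480.5713.
Convexity = Σ t(t+1)·PV / [P·(1+y)²] = 255,026.9965 / (7,480.5713 × 1.244340) = 27.39758.

27.398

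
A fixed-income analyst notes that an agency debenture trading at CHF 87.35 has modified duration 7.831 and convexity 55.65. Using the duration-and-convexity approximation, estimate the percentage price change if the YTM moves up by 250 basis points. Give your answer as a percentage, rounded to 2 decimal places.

Duration effect: -D_mod·Δy = -7.831 × (+0.025) = -0.195775
Convexity effect: ½·C·(Δy)² = 0.5 × 55.65 × (0.025)² = +0.017390625
ΔP/P ≈ -0.195775 + 0.017390625 = -0.178384375
= -17.8384375%.

-17.84%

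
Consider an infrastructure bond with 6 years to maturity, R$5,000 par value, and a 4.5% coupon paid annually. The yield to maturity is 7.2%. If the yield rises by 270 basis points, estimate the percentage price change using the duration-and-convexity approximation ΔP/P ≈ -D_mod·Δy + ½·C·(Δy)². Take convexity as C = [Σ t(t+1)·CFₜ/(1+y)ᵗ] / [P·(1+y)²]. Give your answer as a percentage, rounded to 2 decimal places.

With y = 0.072:
  t   CF        PV=CF/(1+0.072)^t    t·PV        t(t+1)·PV
  1       225.00       209.8881       209.8881         419.7761
  2       225.00       195.7911       391.5822       1,174.7466
  3       225.00       182.6410       547.9229       2,191.6914
  4       225.00       170.3740       681.4961       3,407.4804
  5       225.00       158.9310       794.6550       4,767.9297
  6     5,225.00     3,442.8459    20,657.0753     144,599.5272
  Σ                  4,360.4710    23,282.6195     156,561.1516
P = 4,360.4710; D_Mac = 5.33947 yrs; D_mod = 4.98085 yrs; C = 31.24360.
Duration effect: -4.98085 × (+0.027) = -0.134483
Convexity effect: 0.5 × 31.24360 × (0.027)² = +0.0113883
ΔP/P ≈ -0.134483 + 0.0113883 = -0.123095 = -12.3095%.

-12.31%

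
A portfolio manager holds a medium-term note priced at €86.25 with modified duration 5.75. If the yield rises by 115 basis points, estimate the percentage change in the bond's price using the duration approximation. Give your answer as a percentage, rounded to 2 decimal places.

Duration approximation: ΔP/P ≈ -D_mod · Δy = -5.75 × (+0.0115) = -0.066125.
As a percentage: -6.6125%.

-6.61%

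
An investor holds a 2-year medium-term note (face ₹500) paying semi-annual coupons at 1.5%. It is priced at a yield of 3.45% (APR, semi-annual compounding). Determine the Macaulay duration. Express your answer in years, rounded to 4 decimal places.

Periodic yield y = 0.01725. Discount each cash flow and weight by its period:
  t   CF        PV=CF/(1+0.01725)^t    t·PV
  1         3.75         3.6864         3.6864
  2         3.75         3.6239         7.2478
  3         3.75         3.5624        10.6873
  4       503.75       470.4400     1,881.7601
  Σ                    481.3128     1,903.3816
Price P = Σ PV = 481.3128.
Macaulay duration = Σ(t·PV) / P = 1,903.3816 / 481.3128 = 3.95456 half-year periods.
In years: 3.95456 / 2 = 1.97728 years.

1.9773 years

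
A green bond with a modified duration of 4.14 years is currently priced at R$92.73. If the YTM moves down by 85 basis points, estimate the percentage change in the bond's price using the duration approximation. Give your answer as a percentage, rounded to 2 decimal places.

+3.52%

Duration approximation: ΔP/P ≈ -D_mod · Δy = -4.14 × (-0.0085) = +0.035190.
As a percentage: +3.5190%.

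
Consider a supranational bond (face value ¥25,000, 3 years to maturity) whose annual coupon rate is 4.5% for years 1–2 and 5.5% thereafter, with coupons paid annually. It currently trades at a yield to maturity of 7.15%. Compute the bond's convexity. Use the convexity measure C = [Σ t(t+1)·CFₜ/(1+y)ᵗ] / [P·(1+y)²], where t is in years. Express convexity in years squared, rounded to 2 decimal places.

9.84

With y = 0.0715:
  t   CF        PV=CF/(1+0.0715)^t    t·PV        t(t+1)·PV
  1     1,125.00     1,049.9300     1,049.9300       2,099.8600
  2     1,125.00       979.8693     1,959.7387       5,879.2161
  3    26,375.00    21,439.5637    64,318.6910     257,274.7638
  Σ                 23,469.3630    67,328.3597     265,253.8399
P = 23,469.3630.
Convexity = Σ t(t+1)·PV / [P·(1+y)²] = 265,253.8399 / (23,469.3630 × 1.148112) = 9.84410.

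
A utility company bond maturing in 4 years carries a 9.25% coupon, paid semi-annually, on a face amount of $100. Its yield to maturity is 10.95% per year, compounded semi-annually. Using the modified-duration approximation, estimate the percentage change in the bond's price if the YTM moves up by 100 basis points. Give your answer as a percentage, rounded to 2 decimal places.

Periodic yield y = 0.05475. Modified duration first:
  t   CF        PV=CF/(1+0.05475)^t    t·PV
  1        4.625         4.3849         4.3849
  2        4.625         4.1573         8.3146
  3        4.625         3.9415        11.8245
  4        4.625         3.7369        14.9477
  5        4.625         3.5429        17.7147
  6        4.625         3.3590        20.1542
  7        4.625         3.1847        22.2927
  8      104.625        68.3029       546.4233
  Σ                     94.6102       646.0567
P = 94.6102; D_Mac = 6.82861 half-year periods = 3.41431 yrs; D_mod = 3.41431/(1+0.05475) = 3.23708 yrs.
ΔP/P ≈ -D_mod · Δy = -3.23708 × (+0.01) = -0.032371 = -3.2371%.

-3.24%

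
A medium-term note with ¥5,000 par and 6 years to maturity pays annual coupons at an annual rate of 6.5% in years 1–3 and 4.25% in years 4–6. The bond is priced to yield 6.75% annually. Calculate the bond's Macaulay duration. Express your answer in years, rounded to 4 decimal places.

5.1599 years

Periodic yield y = 0.0675. Discount each cash flow and weight by its year:
  t   CF        PV=CF/(1+0.0675)^t    t·PV
  1       325.00       304.4496       304.4496
  2       325.00       285.1987       570.3975
  3       325.00       267.1651       801.4953
  4       212.50       163.6392       654.5569
  5       212.50       153.2920       766.4600
  6     5,212.50     3,522.4008    21,134.4045
  Σ                  4,696.1455    24,231.7639
Price P = Σ PV = 4,696.1455.
Macaulay duration = Σ(t·PV) / P = 24,231.7639 / 4,696.1455 = 5.15993 years.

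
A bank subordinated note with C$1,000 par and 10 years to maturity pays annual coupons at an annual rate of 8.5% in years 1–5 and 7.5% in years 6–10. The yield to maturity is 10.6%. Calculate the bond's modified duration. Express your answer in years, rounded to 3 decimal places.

6.220 years

Periodic yield y = 0.106. First find Macaulay duration:
  t   CF        PV=CF/(1+0.106)^t    t·PV
  1        85.00        76.8535        76.8535
  2        85.00        69.4878       138.9756
  3        85.00        62.8280       188.4841
  4        85.00        56.8066       227.2262
  5        85.00        51.3622       256.8108
  6        75.00        40.9761       245.8565
  7        75.00        37.0489       259.3423
  8        75.00        33.4981       267.9848
  9        75.00        30.2876       272.5886
  10    1,075.00       392.5158     3,925.1585
  Σ                    851.6647     5,859.2810
P = 851.6647; Macaulay duration = 5,859.2810 / 851.6647 = 6.87980 years.
Modified duration = D_Mac / (1 + y) = 6.87980 / 1.106 = 6.22043 years.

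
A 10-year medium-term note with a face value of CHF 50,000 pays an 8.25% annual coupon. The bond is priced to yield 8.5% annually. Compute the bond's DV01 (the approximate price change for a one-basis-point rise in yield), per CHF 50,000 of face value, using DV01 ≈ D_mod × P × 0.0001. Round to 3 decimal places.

Periodic yield y = 0.085.
  t   CF        PV=CF/(1+0.085)^t    t·PV
  1     4,125.00     3,801.8433     3,801.8433
  2     4,125.00     3,504.0031     7,008.0061
  3     4,125.00     3,229.4959     9,688.4877
  4     4,125.00     2,976.4939    11,905.9757
  5     4,125.00     2,743.3124    13,716.5619
  6     4,125.00     2,528.3985    15,170.3910
  7     4,125.00     2,330.3212    16,312.2484
  8     4,125.00     2,147.7615    17,182.0918
  9     4,125.00     1,979.5037    17,815.5329
  10   54,125.00    23,938.6981   239,386.9809
  Σ                 49,179.8315   351,988.1197
P = 49,179.8315; D_Mac = 7.15716 yrs; D_mod = 6.59646 yrs.
DV01 ≈ 6.59646 × 49,179.8315 × 0.0001 = 32.441301.

CHF 32.441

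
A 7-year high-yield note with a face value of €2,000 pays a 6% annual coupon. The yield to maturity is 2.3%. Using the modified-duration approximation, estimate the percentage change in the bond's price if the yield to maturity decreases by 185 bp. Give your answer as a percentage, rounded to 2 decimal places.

+10.92%

Periodic yield y = 0.023. Modified duration first:
  t   CF        PV=CF/(1+0.023)^t    t·PV
  1       120.00       117.3021       117.3021
  2       120.00       114.6648       229.3295
  3       120.00       112.0868       336.2603
  4       120.00       109.5667       438.2669
  5       120.00       107.1034       535.5168
  6       120.00       104.6954       628.1722
  7     2,120.00     1,808.0333    12,656.2331
  Σ                  2,473.4523    14,941.0809
P = 2,473.4523; D_Mac = 6.04058 yrs; D_mod = 6.04058/(1+0.023) = 5.90477 yrs.
ΔP/P ≈ -D_mod · Δy = -5.90477 × (-0.0185) = +0.109238 = +10.9238%.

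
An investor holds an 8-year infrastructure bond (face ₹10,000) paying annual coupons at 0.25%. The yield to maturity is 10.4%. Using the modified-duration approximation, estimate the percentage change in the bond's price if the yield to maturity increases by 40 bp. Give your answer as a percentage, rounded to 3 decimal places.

Periodic yield y = 0.104. Modified duration first:
  t   CF        PV=CF/(1+0.104)^t    t·PV
  1        25.00        22.6449        22.6449
  2        25.00        20.5117        41.0234
  3        25.00        18.5794        55.7383
  4        25.00        16.8292        67.3168
  5        25.00        15.2438        76.2192
  6        25.00        13.8078        82.8470
  7        25.00        12.5071        87.5497
  8    10,025.00     4,542.8855    36,343.0843
  Σ                  4,663.0096    36,776.4237
P = 4,663.0096; D_Mac = 7.88684 yrs; D_mod = 7.88684/(1+0.104) = 7.14388 yrs.
ΔP/P ≈ -D_mod · Δy = -7.14388 × (+0.004) = -0.028576 = -2.8576%.

-2.858%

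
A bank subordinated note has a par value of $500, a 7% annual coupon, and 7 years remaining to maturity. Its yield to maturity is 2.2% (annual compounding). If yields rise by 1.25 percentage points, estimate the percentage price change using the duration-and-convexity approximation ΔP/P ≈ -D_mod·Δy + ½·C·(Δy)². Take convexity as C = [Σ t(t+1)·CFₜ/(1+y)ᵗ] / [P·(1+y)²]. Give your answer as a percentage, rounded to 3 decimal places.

With y = 0.022:
  t   CF        PV=CF/(1+0.022)^t    t·PV        t(t+1)·PV
  1        35.00        34.2466        34.2466          68.4932
  2        35.00        33.5094        67.0187         201.0562
  3        35.00        32.7880        98.3641         393.4564
  4        35.00        32.0822       128.3289         641.6445
  5        35.00        31.3916       156.9580         941.7482
  6        35.00        30.7159       184.2952       1,290.0661
  7       535.00       459.4069     3,215.8483      25,726.7863
  Σ                    654.1406     3,885.0598      29,263.2508
P = 654.1406; D_Mac = 5.93918 yrs; D_mod = 5.81133 yrs; C = 42.83016.
Duration effect: -5.81133 × (+0.0125) = -0.072642
Convexity effect: 0.5 × 42.83016 × (0.0125)² = +0.0033461
ΔP/P ≈ -0.072642 + 0.0033461 = -0.069296 = -6.9296%.

-6.930%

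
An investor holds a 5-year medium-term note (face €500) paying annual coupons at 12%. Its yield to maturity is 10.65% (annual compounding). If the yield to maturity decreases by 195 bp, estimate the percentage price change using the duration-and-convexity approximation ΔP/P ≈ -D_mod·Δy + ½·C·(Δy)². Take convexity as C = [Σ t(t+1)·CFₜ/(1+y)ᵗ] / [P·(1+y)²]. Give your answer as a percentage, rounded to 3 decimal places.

+7.510%

With y = 0.1065:
  t   CF        PV=CF/(1+0.1065)^t    t·PV        t(t+1)·PV
  1        60.00        54.2250        54.2250         108.4501
  2        60.00        49.0059        98.0118         294.0354
  3        60.00        44.2891       132.8673         531.4694
  4        60.00        40.0263       160.1052         800.5262
  5       560.00       337.6222     1,688.1108      10,128.6646
  Σ                    525.1685     2,133.3202      11,863.1457
P = 525.1685; D_Mac = 4.06216 yrs; D_mod = 3.67118 yrs; C = 18.45008.
Duration effect: -3.67118 × (-0.0195) = +0.071588
Convexity effect: 0.5 × 18.45008 × (-0.0195)² = +0.0035078
ΔP/P ≈ +0.071588 + 0.0035078 = +0.075096 = +7.5096%.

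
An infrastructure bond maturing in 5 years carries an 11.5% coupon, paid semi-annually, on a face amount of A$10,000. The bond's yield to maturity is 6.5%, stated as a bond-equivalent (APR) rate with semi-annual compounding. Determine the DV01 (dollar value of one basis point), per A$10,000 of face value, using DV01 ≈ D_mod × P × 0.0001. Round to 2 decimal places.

A$4.75

Periodic yield y = 0.0325.
  t   CF        PV=CF/(1+0.0325)^t    t·PV
  1       575.00       556.9007       556.9007
  2       575.00       539.3712     1,078.7423
  3       575.00       522.3934     1,567.1801
  4       575.00       505.9500     2,023.8000
  5       575.00       490.0242     2,450.1211
  6       575.00       474.5997     2,847.5984
  7       575.00       459.6608     3,217.6253
  8       575.00       445.1920     3,561.5361
  9       575.00       431.1787     3,880.6083
  10   10,575.00     7,680.3281    76,803.2809
  Σ                 12,105.5988    97,987.3932
P = 12,105.5988; D_Mac = 8.09439 half-year periods = 4.04719 yrs; D_mod = 3.91980 yrs.
DV01 ≈ 3.91980 × 12,105.5988 × 0.0001 = 4.745152.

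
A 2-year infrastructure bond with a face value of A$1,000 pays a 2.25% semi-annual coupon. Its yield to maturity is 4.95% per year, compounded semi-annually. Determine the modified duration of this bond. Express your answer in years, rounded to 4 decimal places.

1.9184 years

Periodic yield y = 0.02475. First find Macaulay duration:
  t   CF        PV=CF/(1+0.02475)^t    t·PV
  1        11.25        10.9783        10.9783
  2        11.25        10.7131        21.4263
  3        11.25        10.4544        31.3632
  4     1,011.25       917.0369     3,668.1477
  Σ                    949.1827     3,731.9155
P = 949.1827; Macaulay duration = 3,731.9155 / 949.1827 = 3.93171 half-year periods = 1.96586 years.
Modified duration = D_Mac / (1 + y) = 1.96586 / 1.02475 = 1.91838 years.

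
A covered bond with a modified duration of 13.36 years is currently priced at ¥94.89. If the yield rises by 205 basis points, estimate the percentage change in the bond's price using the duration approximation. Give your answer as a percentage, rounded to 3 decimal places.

-27.388%

Duration approximation: ΔP/P ≈ -D_mod · Δy = -13.36 × (+0.0205) = -0.273880.
As a percentage: -27.3880%.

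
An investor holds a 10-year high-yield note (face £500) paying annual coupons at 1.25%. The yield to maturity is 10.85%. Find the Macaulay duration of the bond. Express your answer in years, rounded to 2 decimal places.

Periodic yield y = 0.1085. Discount each cash flow and weight by its year:
  t   CF        PV=CF/(1+0.1085)^t    t·PV
  1         6.25         5.6382         5.6382
  2         6.25         5.0864        10.1728
  3         6.25         4.5885        13.7656
  4         6.25         4.1394        16.5576
  5         6.25         3.7342        18.6712
  6         6.25         3.3687        20.2124
  7         6.25         3.0390        21.2730
  8         6.25         2.7415        21.9323
  9         6.25         2.4732        22.2588
  10      506.25       180.7208     1,807.2077
  Σ                    215.5300     1,957.6894
Price P = Σ PV = 215.5300.
Macaulay duration = Σ(t·PV) / P = 1,957.6894 / 215.5300 = 9.08314 years.

9.08 years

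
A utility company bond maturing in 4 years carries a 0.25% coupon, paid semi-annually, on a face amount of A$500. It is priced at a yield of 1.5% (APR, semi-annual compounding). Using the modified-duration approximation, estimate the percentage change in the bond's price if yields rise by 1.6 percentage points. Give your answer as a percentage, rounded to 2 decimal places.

-6.32%

Periodic yield y = 0.0075. Modified duration first:
  t   CF        PV=CF/(1+0.0075)^t    t·PV
  1        0.625         0.6203         0.6203
  2        0.625         0.6157         1.2315
  3        0.625         0.6111         1.8334
  4        0.625         0.6066         2.4264
  5        0.625         0.6021         3.0104
  6        0.625         0.5976         3.5856
  7        0.625         0.5932         4.1521
  8      500.625       471.5764     3,772.6115
  Σ                    475.8231     3,789.4712
P = 475.8231; D_Mac = 7.96403 half-year periods = 3.98202 yrs; D_mod = 3.98202/(1+0.0075) = 3.95237 yrs.
ΔP/P ≈ -D_mod · Δy = -3.95237 × (+0.016) = -0.063238 = -6.3238%.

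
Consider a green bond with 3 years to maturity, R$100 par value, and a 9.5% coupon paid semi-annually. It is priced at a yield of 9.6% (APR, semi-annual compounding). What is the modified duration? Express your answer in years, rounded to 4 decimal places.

Periodic yield y = 0.048. First find Macaulay duration:
  t   CF        PV=CF/(1+0.048)^t    t·PV
  1         4.75         4.5324         4.5324
  2         4.75         4.3248         8.6497
  3         4.75         4.1268        12.3803
  4         4.75         3.9378        15.7510
  5         4.75         3.7574        18.7870
  6       104.75        79.0654       474.3923
  Σ                     99.7446       534.4927
P = 99.7446; Macaulay duration = 534.4927 / 99.7446 = 5.35861 half-year periods = 2.67931 years.
Modified duration = D_Mac / (1 + y) = 2.67931 / 1.048 = 2.55659 years.

2.5566 years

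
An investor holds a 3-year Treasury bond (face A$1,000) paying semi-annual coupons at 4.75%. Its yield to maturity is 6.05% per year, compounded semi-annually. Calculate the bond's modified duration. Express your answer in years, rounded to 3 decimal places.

Periodic yield y = 0.03025. First find Macaulay duration:
  t   CF        PV=CF/(1+0.03025)^t    t·PV
  1        23.75        23.0527        23.0527
  2        23.75        22.3758        44.7516
  3        23.75        21.7188        65.1564
  4        23.75        21.0811        84.3244
  5        23.75        20.4621       102.3106
  6     1,023.75       856.1270     5,136.7618
  Σ                    964.8174     5,456.3573
P = 964.8174; Macaulay duration = 5,456.3573 / 964.8174 = 5.65533 half-year periods = 2.82766 years.
Modified duration = D_Mac / (1 + y) = 2.82766 / 1.03025 = 2.74464 years.

2.745 years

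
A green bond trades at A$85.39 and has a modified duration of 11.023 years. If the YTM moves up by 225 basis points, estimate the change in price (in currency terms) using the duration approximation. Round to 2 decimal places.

-A$21.18

Duration approximation: ΔP/P ≈ -D_mod · Δy = -11.023 × (+0.0225) = -0.2480175.
ΔP ≈ 85.39 × (-0.2480175) = -21.178214325.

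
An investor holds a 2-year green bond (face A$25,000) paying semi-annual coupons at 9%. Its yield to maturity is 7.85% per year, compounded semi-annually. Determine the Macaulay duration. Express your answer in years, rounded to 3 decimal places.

Periodic yield y = 0.03925. Discount each cash flow and weight by its period:
  t   CF        PV=CF/(1+0.03925)^t    t·PV
  1     1,125.00     1,082.5114     1,082.5114
  2     1,125.00     1,041.6275     2,083.2551
  3     1,125.00     1,002.2878     3,006.8633
  4    26,125.00    22,396.2943    89,585.1773
  Σ                 25,522.7211    95,757.8071
Price P = Σ PV = 25,522.7211.
Macaulay duration = Σ(t·PV) / P = 95,757.8071 / 25,522.7211 = 3.75187 half-year periods.
In years: 3.75187 / 2 = 1.87593 years.

1.876 years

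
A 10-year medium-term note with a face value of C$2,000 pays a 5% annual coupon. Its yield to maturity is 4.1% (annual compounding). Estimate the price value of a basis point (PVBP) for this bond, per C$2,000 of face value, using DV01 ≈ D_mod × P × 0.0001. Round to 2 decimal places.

C$1.69

Periodic yield y = 0.041.
  t   CF        PV=CF/(1+0.041)^t    t·PV
  1       100.00        96.0615        96.0615
  2       100.00        92.2781       184.5562
  3       100.00        88.6437       265.9311
  4       100.00        85.1524       340.6097
  5       100.00        81.7987       408.9935
  6       100.00        78.5770       471.4622
  7       100.00        75.4823       528.3758
  8       100.00        72.5094       580.0750
  9       100.00        69.6536       626.8822
  10    2,100.00     1,405.1154    14,051.1542
  Σ                  2,145.2720    17,554.1013
P = 2,145.2720; D_Mac = 8.18269 yrs; D_mod = 7.86042 yrs.
DV01 ≈ 7.86042 × 2,145.2720 × 0.0001 = 1.686273.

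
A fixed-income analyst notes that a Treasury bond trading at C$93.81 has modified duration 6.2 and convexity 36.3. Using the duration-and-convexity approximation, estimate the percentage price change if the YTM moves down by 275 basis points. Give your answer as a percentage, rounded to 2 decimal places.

+18.42%

Duration effect: -D_mod·Δy = -6.2 × (-0.0275) = +0.170500
Convexity effect: ½·C·(Δy)² = 0.5 × 36.3 × (-0.0275)² = +0.0137259375
ΔP/P ≈ +0.170500 + 0.0137259375 = +0.1842259375
= +18.42259375%.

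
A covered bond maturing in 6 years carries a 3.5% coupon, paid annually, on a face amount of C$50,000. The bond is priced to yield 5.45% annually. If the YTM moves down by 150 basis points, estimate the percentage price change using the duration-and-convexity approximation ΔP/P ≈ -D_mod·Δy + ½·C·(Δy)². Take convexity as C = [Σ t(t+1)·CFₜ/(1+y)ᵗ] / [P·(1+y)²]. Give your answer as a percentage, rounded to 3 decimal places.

+8.179%

With y = 0.0545:
  t   CF        PV=CF/(1+0.0545)^t    t·PV        t(t+1)·PV
  1     1,750.00     1,659.5543     1,659.5543       3,319.1086
  2     1,750.00     1,573.7831     3,147.5662       9,442.6987
  3     1,750.00     1,492.4449     4,477.3346      17,909.3384
  4     1,750.00     1,415.3104     5,661.2418      28,306.2089
  5     1,750.00     1,342.1626     6,710.8129      40,264.8776
  6    51,750.00    37,638.3737   225,830.2421   1,580,811.6945
  Σ                 45,121.6290   247,486.7519   1,680,053.9267
P = 45,121.6290; D_Mac = 5.48488 yrs; D_mod = 5.20140 yrs; C = 33.48461.
Duration effect: -5.20140 × (-0.015) = +0.078021
Convexity effect: 0.5 × 33.48461 × (-0.015)² = +0.0037670
ΔP/P ≈ +0.078021 + 0.0037670 = +0.081788 = +8.1788%.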